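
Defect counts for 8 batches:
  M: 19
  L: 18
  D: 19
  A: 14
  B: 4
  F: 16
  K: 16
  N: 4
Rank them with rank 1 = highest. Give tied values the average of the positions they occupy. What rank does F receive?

Sorted (descending): 19, 19, 18, 16, 16, 14, 4, 4
The 2 values of 19 occupy positions 1–2 → average rank (1+2)/2 = 1.5.
The 2 values of 16 occupy positions 4–5 → average rank (4+5)/2 = 4.5.
The 2 values of 4 occupy positions 7–8 → average rank (7+8)/2 = 7.5.
F has value 16 → rank 4.5.

4.5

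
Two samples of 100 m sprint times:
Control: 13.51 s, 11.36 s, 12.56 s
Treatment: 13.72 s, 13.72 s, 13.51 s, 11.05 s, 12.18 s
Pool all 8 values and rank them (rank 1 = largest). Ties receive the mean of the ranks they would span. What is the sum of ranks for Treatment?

20.5

Sorted (descending): 13.72, 13.72, 13.51, 13.51, 12.56, 12.18, 11.36, 11.05
The 2 values of 13.72 occupy positions 1–2 → average rank (1+2)/2 = 1.5.
The 2 values of 13.51 occupy positions 3–4 → average rank (3+4)/2 = 3.5.
Treatment values → pooled ranks: 13.72→1.5, 13.72→1.5, 13.51→3.5, 11.05→8, 12.18→6
Rank sum = 1.5 + 1.5 + 3.5 + 8 + 6 = 20.5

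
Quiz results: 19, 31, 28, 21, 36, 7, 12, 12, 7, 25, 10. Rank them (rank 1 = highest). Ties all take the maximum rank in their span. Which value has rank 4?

Sorted (descending): 36, 31, 28, 25, 21, 19, 12, 12, 10, 7, 7
The 2 values of 12 occupy positions 7–8 → each gets rank 8.
The 2 values of 7 occupy positions 10–11 → each gets rank 11.
Rank 4 → value 25.

25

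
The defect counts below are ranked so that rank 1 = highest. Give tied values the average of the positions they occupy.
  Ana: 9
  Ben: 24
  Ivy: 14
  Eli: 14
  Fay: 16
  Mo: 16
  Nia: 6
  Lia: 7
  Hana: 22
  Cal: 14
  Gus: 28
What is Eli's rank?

7

Sorted (descending): 28, 24, 22, 16, 16, 14, 14, 14, 9, 7, 6
The 2 values of 16 occupy positions 4–5 → average rank (4+5)/2 = 4.5.
The 3 values of 14 occupy positions 6–8 → average rank 7.
Eli has value 14 → rank 7.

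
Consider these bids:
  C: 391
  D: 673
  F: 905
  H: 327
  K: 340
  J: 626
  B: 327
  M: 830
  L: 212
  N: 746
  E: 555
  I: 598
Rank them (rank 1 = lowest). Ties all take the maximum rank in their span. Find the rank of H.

Sorted (ascending): 212, 327, 327, 340, 391, 555, 598, 626, 673, 746, 830, 905
The 2 values of 327 occupy positions 2–3 → each gets rank 3.
H has value 327 → rank 3.

3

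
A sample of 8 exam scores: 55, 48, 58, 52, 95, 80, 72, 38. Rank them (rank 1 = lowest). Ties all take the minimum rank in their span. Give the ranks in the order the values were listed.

Sorted (ascending): 38, 48, 52, 55, 58, 72, 80, 95
No ties — each value takes its position as its rank.

4, 2, 5, 3, 8, 7, 6, 1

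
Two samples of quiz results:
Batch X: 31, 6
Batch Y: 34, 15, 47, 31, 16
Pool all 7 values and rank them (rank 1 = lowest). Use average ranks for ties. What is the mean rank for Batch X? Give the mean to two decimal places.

2.75

Sorted (ascending): 6, 15, 16, 31, 31, 34, 47
The 2 values of 31 occupy positions 4–5 → average rank (4+5)/2 = 4.5.
Batch X values → pooled ranks: 31→4.5, 6→1
Mean rank = (4.5 + 1) / 2 = 2.75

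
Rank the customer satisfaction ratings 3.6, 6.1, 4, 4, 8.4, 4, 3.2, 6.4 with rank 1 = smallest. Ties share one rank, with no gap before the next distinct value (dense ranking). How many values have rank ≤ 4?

6

Sorted (ascending): 3.2, 3.6, 4, 4, 4, 6.1, 6.4, 8.4
The 3 values of 4 share dense rank 3.
Remaining distinct values take the next consecutive integers.
Ranks ≤ 4: {1, 2, 3, 3, 3, 4} → 6 values.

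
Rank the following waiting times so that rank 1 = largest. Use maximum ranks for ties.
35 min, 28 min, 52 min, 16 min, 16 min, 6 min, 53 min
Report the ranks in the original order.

Sorted (descending): 53, 52, 35, 28, 16, 16, 6
The 2 values of 16 occupy positions 5–6 → each gets rank 6.

3, 4, 2, 6, 6, 7, 1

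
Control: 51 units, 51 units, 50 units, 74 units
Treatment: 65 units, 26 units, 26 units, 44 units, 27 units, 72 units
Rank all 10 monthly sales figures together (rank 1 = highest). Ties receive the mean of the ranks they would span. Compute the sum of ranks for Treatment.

39

Sorted (descending): 74, 72, 65, 51, 51, 50, 44, 27, 26, 26
The 2 values of 51 occupy positions 4–5 → average rank (4+5)/2 = 4.5.
The 2 values of 26 occupy positions 9–10 → average rank (9+10)/2 = 9.5.
Treatment values → pooled ranks: 65→3, 26→9.5, 26→9.5, 44→7, 27→8, 72→2
Rank sum = 3 + 9.5 + 9.5 + 7 + 8 + 2 = 39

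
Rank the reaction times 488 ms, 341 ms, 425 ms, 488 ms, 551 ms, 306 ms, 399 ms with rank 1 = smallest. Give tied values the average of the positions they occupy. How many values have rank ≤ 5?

Sorted (ascending): 306, 341, 399, 425, 488, 488, 551
The 2 values of 488 occupy positions 5–6 → average rank (5+6)/2 = 5.5.
Ranks ≤ 5: {1, 2, 3, 4} → 4 values.

4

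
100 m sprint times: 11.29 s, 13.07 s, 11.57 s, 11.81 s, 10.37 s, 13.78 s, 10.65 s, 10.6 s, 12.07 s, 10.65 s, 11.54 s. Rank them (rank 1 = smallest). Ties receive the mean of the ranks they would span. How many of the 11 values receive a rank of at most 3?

Sorted (ascending): 10.37, 10.6, 10.65, 10.65, 11.29, 11.54, 11.57, 11.81, 12.07, 13.07, 13.78
The 2 values of 10.65 occupy positions 3–4 → average rank (3+4)/2 = 3.5.
Ranks ≤ 3: {1, 2} → 2 values.

2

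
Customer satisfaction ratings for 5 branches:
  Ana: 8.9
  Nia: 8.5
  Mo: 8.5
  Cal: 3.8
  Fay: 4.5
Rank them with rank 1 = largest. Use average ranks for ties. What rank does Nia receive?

Sorted (descending): 8.9, 8.5, 8.5, 4.5, 3.8
The 2 values of 8.5 occupy positions 2–3 → average rank (2+3)/2 = 2.5.
Nia has value 8.5 → rank 2.5.

2.5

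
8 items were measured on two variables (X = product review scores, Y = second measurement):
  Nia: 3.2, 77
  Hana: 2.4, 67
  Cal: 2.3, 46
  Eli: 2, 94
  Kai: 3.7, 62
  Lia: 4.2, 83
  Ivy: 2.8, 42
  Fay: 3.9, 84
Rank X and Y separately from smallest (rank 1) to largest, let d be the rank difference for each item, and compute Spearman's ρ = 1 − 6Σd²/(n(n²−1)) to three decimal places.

Ranks of variable 1: 5, 3, 2, 1, 6, 8, 4, 7
Ranks of variable 2: 5, 4, 2, 8, 3, 6, 1, 7
d = r₁ − r₂: 0, -1, 0, -7, 3, 2, 3, 0
d²: 0, 1, 0, 49, 9, 4, 9, 0; Σd² = 72
ρ = 1 − 6·72/(8·63) = 1 − 432/504 = 0.143

0.143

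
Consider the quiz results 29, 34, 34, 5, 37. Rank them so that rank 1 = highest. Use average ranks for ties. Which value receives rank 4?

Sorted (descending): 37, 34, 34, 29, 5
The 2 values of 34 occupy positions 2–3 → average rank (2+3)/2 = 2.5.
Rank 4 → value 29.

29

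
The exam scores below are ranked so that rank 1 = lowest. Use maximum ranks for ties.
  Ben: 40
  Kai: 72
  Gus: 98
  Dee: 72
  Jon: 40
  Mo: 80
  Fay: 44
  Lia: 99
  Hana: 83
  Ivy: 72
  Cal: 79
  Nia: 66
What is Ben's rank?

Sorted (ascending): 40, 40, 44, 66, 72, 72, 72, 79, 80, 83, 98, 99
The 2 values of 40 occupy positions 1–2 → each gets rank 2.
The 3 values of 72 occupy positions 5–7 → each gets rank 7.
Ben has value 40 → rank 2.

2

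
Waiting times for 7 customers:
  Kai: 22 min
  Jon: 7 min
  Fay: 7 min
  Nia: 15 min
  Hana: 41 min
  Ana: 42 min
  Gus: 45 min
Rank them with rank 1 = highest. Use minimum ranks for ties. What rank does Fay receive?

6

Sorted (descending): 45, 42, 41, 22, 15, 7, 7
The 2 values of 7 occupy positions 6–7 → each gets rank 6.
Fay has value 7 min → rank 6.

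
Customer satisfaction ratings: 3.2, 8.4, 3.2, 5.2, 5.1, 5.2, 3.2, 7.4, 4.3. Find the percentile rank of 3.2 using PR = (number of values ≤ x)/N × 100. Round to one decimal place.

33.3

N = 9.
Strictly below 3.2: 0. Equal to 3.2: 3.
PR = 3/9 × 100 = 33.3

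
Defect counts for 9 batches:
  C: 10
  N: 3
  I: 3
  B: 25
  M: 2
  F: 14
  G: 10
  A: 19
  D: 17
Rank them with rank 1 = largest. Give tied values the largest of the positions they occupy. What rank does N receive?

8

Sorted (descending): 25, 19, 17, 14, 10, 10, 3, 3, 2
The 2 values of 10 occupy positions 5–6 → each gets rank 6.
The 2 values of 3 occupy positions 7–8 → each gets rank 8.
N has value 3 → rank 8.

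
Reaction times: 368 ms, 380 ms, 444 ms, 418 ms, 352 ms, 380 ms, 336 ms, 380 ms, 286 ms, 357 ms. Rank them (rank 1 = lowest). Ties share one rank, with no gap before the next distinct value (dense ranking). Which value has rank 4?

Sorted (ascending): 286, 336, 352, 357, 368, 380, 380, 380, 418, 444
The 3 values of 380 share dense rank 6.
Remaining distinct values take the next consecutive integers.
Rank 4 → value 357.

357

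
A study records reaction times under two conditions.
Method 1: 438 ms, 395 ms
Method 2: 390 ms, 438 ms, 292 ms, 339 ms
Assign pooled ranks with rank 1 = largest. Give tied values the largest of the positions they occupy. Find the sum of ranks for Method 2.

17

Sorted (descending): 438, 438, 395, 390, 339, 292
The 2 values of 438 occupy positions 1–2 → each gets rank 2.
Method 2 values → pooled ranks: 390→4, 438→2, 292→6, 339→5
Rank sum = 4 + 2 + 6 + 5 = 17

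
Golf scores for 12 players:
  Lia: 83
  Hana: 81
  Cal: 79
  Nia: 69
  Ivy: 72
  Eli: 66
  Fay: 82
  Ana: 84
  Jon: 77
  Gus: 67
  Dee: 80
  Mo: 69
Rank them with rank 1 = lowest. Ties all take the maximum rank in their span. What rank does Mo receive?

Sorted (ascending): 66, 67, 69, 69, 72, 77, 79, 80, 81, 82, 83, 84
The 2 values of 69 occupy positions 3–4 → each gets rank 4.
Mo has value 69 → rank 4.

4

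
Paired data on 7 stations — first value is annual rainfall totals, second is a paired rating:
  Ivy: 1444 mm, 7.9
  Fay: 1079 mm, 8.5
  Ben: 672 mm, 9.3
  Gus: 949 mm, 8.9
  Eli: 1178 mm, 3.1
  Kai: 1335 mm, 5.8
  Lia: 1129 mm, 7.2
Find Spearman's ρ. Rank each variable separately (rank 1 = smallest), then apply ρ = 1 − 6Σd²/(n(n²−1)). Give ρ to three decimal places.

-0.750

Ranks of variable 1: 7, 3, 1, 2, 5, 6, 4
Ranks of variable 2: 4, 5, 7, 6, 1, 2, 3
d = r₁ − r₂: 3, -2, -6, -4, 4, 4, 1
d²: 9, 4, 36, 16, 16, 16, 1; Σd² = 98
ρ = 1 − 6·98/(7·48) = 1 − 588/336 = -0.750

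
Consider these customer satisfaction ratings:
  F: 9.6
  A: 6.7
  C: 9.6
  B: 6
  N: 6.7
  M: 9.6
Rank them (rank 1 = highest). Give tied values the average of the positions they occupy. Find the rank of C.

2

Sorted (descending): 9.6, 9.6, 9.6, 6.7, 6.7, 6
The 3 values of 9.6 occupy positions 1–3 → average rank 2.
The 2 values of 6.7 occupy positions 4–5 → average rank (4+5)/2 = 4.5.
C has value 9.6 → rank 2.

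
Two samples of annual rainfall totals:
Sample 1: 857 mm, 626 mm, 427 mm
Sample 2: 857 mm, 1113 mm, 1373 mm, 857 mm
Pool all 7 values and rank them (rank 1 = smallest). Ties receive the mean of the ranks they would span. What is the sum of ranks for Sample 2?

Sorted (ascending): 427, 626, 857, 857, 857, 1113, 1373
The 3 values of 857 occupy positions 3–5 → average rank 4.
Sample 2 values → pooled ranks: 857→4, 1113→6, 1373→7, 857→4
Rank sum = 4 + 6 + 7 + 4 = 21

21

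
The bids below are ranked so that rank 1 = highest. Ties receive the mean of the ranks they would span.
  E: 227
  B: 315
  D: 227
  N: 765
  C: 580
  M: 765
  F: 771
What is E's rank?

Sorted (descending): 771, 765, 765, 580, 315, 227, 227
The 2 values of 765 occupy positions 2–3 → average rank (2+3)/2 = 2.5.
The 2 values of 227 occupy positions 6–7 → average rank (6+7)/2 = 6.5.
E has value 227 → rank 6.5.

6.5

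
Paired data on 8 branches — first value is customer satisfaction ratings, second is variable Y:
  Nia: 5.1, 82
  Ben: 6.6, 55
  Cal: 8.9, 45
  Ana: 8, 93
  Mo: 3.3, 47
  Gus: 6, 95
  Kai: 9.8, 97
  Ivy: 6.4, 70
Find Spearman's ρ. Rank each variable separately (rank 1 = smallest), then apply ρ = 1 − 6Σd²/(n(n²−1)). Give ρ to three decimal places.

0.214

Ranks of variable 1: 2, 5, 7, 6, 1, 3, 8, 4
Ranks of variable 2: 5, 3, 1, 6, 2, 7, 8, 4
d = r₁ − r₂: -3, 2, 6, 0, -1, -4, 0, 0
d²: 9, 4, 36, 0, 1, 16, 0, 0; Σd² = 66
ρ = 1 − 6·66/(8·63) = 1 − 396/504 = 0.214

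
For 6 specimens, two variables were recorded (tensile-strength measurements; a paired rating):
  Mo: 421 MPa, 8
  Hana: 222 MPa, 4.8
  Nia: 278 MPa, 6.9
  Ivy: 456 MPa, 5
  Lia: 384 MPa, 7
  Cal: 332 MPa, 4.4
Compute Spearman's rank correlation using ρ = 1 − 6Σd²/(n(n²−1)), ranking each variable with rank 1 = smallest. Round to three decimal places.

0.429

Ranks of variable 1: 5, 1, 2, 6, 4, 3
Ranks of variable 2: 6, 2, 4, 3, 5, 1
d = r₁ − r₂: -1, -1, -2, 3, -1, 2
d²: 1, 1, 4, 9, 1, 4; Σd² = 20
ρ = 1 − 6·20/(6·35) = 1 − 120/210 = 0.429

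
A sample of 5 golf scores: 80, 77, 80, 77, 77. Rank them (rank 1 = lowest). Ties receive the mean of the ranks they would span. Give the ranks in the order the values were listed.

Sorted (ascending): 77, 77, 77, 80, 80
The 3 values of 77 occupy positions 1–3 → average rank 2.
The 2 values of 80 occupy positions 4–5 → average rank (4+5)/2 = 4.5.

4.5, 2, 4.5, 2, 2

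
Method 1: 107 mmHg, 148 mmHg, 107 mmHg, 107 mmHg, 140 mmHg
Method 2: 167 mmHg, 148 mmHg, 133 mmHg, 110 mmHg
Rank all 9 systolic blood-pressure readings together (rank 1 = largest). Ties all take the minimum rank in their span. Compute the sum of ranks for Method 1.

27

Sorted (descending): 167, 148, 148, 140, 133, 110, 107, 107, 107
The 2 values of 148 occupy positions 2–3 → each gets rank 2.
The 3 values of 107 occupy positions 7–9 → each gets rank 7.
Method 1 values → pooled ranks: 107→7, 148→2, 107→7, 107→7, 140→4
Rank sum = 7 + 2 + 7 + 7 + 4 = 27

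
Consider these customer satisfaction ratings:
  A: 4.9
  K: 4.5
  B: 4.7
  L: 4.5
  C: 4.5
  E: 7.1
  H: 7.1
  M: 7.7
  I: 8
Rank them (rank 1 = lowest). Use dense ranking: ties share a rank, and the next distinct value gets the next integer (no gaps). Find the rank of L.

1

Sorted (ascending): 4.5, 4.5, 4.5, 4.7, 4.9, 7.1, 7.1, 7.7, 8
The 3 values of 4.5 share dense rank 1.
The 2 values of 7.1 share dense rank 4.
Remaining distinct values take the next consecutive integers.
L has value 4.5 → rank 1.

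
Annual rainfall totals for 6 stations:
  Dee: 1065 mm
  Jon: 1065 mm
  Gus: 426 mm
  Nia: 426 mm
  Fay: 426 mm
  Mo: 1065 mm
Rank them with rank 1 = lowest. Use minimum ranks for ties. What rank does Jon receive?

Sorted (ascending): 426, 426, 426, 1065, 1065, 1065
The 3 values of 426 occupy positions 1–3 → each gets rank 1.
The 3 values of 1065 occupy positions 4–6 → each gets rank 4.
Jon has value 1065 mm → rank 4.

4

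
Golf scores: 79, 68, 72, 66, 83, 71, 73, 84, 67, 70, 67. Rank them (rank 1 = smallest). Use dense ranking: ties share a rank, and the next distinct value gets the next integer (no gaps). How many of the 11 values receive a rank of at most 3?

Sorted (ascending): 66, 67, 67, 68, 70, 71, 72, 73, 79, 83, 84
The 2 values of 67 share dense rank 2.
Remaining distinct values take the next consecutive integers.
Ranks ≤ 3: {1, 2, 2, 3} → 4 values.

4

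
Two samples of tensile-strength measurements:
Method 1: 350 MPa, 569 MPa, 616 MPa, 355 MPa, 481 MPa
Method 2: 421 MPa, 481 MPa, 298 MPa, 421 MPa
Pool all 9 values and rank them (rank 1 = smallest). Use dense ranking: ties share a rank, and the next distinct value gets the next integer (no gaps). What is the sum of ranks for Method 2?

14

Sorted (ascending): 298, 350, 355, 421, 421, 481, 481, 569, 616
The 2 values of 421 share dense rank 4.
The 2 values of 481 share dense rank 5.
Remaining distinct values take the next consecutive integers.
Method 2 values → pooled ranks: 421→4, 481→5, 298→1, 421→4
Rank sum = 4 + 5 + 1 + 4 = 14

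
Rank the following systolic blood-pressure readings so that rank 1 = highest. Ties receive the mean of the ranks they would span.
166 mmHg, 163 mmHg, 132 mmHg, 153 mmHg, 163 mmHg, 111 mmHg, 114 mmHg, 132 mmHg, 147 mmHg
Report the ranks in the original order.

1, 2.5, 6.5, 4, 2.5, 9, 8, 6.5, 5

Sorted (descending): 166, 163, 163, 153, 147, 132, 132, 114, 111
The 2 values of 163 occupy positions 2–3 → average rank (2+3)/2 = 2.5.
The 2 values of 132 occupy positions 6–7 → average rank (6+7)/2 = 6.5.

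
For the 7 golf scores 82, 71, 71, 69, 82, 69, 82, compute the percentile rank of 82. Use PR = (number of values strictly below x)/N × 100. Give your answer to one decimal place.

57.1

N = 7.
Strictly below 82: 4. Equal to 82: 3.
PR = 4/7 × 100 = 57.1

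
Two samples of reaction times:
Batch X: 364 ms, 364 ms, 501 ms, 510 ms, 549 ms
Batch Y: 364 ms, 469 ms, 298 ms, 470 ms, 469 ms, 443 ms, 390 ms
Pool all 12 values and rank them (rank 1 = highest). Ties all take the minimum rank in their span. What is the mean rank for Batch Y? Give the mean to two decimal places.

Sorted (descending): 549, 510, 501, 470, 469, 469, 443, 390, 364, 364, 364, 298
The 2 values of 469 occupy positions 5–6 → each gets rank 5.
The 3 values of 364 occupy positions 9–11 → each gets rank 9.
Batch Y values → pooled ranks: 364→9, 469→5, 298→12, 470→4, 469→5, 443→7, 390→8
Mean rank = (9 + 5 + 12 + 4 + 5 + 7 + 8) / 7 = 7.14

7.14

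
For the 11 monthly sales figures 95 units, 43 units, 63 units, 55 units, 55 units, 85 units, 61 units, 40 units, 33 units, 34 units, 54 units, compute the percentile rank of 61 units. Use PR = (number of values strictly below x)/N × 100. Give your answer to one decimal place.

63.6

N = 11.
Strictly below 61: 7. Equal to 61: 1.
PR = 7/11 × 100 = 63.6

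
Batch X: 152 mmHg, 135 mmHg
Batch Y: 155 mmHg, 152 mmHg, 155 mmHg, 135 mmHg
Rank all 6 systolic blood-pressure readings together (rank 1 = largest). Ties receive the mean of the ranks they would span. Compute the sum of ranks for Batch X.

9

Sorted (descending): 155, 155, 152, 152, 135, 135
The 2 values of 155 occupy positions 1–2 → average rank (1+2)/2 = 1.5.
The 2 values of 152 occupy positions 3–4 → average rank (3+4)/2 = 3.5.
The 2 values of 135 occupy positions 5–6 → average rank (5+6)/2 = 5.5.
Batch X values → pooled ranks: 152→3.5, 135→5.5
Rank sum = 3.5 + 5.5 = 9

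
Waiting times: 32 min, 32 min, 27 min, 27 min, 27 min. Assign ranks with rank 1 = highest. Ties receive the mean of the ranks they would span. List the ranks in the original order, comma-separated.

Sorted (descending): 32, 32, 27, 27, 27
The 2 values of 32 occupy positions 1–2 → average rank (1+2)/2 = 1.5.
The 3 values of 27 occupy positions 3–5 → average rank 4.

1.5, 1.5, 4, 4, 4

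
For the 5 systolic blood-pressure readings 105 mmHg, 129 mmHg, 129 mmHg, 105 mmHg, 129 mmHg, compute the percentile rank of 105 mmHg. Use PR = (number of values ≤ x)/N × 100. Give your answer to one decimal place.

N = 5.
Strictly below 105: 0. Equal to 105: 2.
PR = 2/5 × 100 = 40.0

40.0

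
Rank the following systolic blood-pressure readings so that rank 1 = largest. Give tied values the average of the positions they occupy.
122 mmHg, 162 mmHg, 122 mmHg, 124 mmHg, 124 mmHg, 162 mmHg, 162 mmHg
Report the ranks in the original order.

6.5, 2, 6.5, 4.5, 4.5, 2, 2

Sorted (descending): 162, 162, 162, 124, 124, 122, 122
The 3 values of 162 occupy positions 1–3 → average rank 2.
The 2 values of 124 occupy positions 4–5 → average rank (4+5)/2 = 4.5.
The 2 values of 122 occupy positions 6–7 → average rank (6+7)/2 = 6.5.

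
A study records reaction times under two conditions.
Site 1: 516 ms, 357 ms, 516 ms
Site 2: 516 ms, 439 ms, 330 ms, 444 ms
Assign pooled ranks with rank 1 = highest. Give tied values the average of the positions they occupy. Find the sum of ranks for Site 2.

18

Sorted (descending): 516, 516, 516, 444, 439, 357, 330
The 3 values of 516 occupy positions 1–3 → average rank 2.
Site 2 values → pooled ranks: 516→2, 439→5, 330→7, 444→4
Rank sum = 2 + 5 + 7 + 4 = 18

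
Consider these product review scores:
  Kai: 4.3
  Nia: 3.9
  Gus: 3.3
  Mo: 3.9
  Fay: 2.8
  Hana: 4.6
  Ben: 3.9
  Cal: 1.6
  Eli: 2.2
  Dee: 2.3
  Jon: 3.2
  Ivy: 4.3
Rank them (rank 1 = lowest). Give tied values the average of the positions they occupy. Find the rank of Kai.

Sorted (ascending): 1.6, 2.2, 2.3, 2.8, 3.2, 3.3, 3.9, 3.9, 3.9, 4.3, 4.3, 4.6
The 3 values of 3.9 occupy positions 7–9 → average rank 8.
The 2 values of 4.3 occupy positions 10–11 → average rank (10+11)/2 = 10.5.
Kai has value 4.3 → rank 10.5.

10.5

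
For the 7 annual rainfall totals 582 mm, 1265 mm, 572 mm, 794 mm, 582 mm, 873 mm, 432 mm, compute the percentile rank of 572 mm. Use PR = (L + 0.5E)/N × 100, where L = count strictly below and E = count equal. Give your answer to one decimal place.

21.4

N = 7.
Strictly below 572: 1. Equal to 572: 1.
PR = (1 + 0.5·1)/7 × 100 = 21.4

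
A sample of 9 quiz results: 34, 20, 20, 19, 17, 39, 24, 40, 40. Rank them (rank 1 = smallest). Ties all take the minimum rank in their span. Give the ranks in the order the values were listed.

Sorted (ascending): 17, 19, 20, 20, 24, 34, 39, 40, 40
The 2 values of 20 occupy positions 3–4 → each gets rank 3.
The 2 values of 40 occupy positions 8–9 → each gets rank 8.

6, 3, 3, 2, 1, 7, 5, 8, 8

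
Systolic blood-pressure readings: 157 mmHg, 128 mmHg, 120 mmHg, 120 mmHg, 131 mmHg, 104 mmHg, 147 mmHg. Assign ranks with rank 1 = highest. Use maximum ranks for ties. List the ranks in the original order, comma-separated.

1, 4, 6, 6, 3, 7, 2

Sorted (descending): 157, 147, 131, 128, 120, 120, 104
The 2 values of 120 occupy positions 5–6 → each gets rank 6.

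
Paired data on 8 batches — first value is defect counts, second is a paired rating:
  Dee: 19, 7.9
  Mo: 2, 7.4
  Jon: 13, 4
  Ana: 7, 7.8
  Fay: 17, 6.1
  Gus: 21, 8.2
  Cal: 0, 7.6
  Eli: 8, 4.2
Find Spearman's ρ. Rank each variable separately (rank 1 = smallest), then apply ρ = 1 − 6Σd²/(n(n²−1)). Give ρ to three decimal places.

Ranks of variable 1: 7, 2, 5, 3, 6, 8, 1, 4
Ranks of variable 2: 7, 4, 1, 6, 3, 8, 5, 2
d = r₁ − r₂: 0, -2, 4, -3, 3, 0, -4, 2
d²: 0, 4, 16, 9, 9, 0, 16, 4; Σd² = 58
ρ = 1 − 6·58/(8·63) = 1 − 348/504 = 0.310

0.310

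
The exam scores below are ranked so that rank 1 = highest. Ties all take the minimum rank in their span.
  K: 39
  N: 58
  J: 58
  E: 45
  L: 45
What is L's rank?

3

Sorted (descending): 58, 58, 45, 45, 39
The 2 values of 58 occupy positions 1–2 → each gets rank 1.
The 2 values of 45 occupy positions 3–4 → each gets rank 3.
L has value 45 → rank 3.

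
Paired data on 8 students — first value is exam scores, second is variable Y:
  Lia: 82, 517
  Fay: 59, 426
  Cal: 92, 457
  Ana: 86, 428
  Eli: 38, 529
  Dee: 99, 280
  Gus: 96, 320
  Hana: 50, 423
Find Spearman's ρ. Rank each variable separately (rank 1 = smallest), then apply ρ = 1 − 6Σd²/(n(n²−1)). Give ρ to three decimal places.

-0.595

Ranks of variable 1: 4, 3, 6, 5, 1, 8, 7, 2
Ranks of variable 2: 7, 4, 6, 5, 8, 1, 2, 3
d = r₁ − r₂: -3, -1, 0, 0, -7, 7, 5, -1
d²: 9, 1, 0, 0, 49, 49, 25, 1; Σd² = 134
ρ = 1 − 6·134/(8·63) = 1 − 804/504 = -0.595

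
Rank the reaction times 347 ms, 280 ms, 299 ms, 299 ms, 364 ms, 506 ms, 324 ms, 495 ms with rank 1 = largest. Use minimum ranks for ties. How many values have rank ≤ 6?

7

Sorted (descending): 506, 495, 364, 347, 324, 299, 299, 280
The 2 values of 299 occupy positions 6–7 → each gets rank 6.
Ranks ≤ 6: {1, 2, 3, 4, 5, 6, 6} → 7 values.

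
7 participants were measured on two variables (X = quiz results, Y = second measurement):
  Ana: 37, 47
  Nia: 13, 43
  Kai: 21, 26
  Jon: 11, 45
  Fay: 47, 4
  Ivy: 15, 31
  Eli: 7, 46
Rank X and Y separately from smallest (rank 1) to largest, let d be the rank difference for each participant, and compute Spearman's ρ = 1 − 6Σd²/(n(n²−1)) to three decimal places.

-0.464

Ranks of variable 1: 6, 3, 5, 2, 7, 4, 1
Ranks of variable 2: 7, 4, 2, 5, 1, 3, 6
d = r₁ − r₂: -1, -1, 3, -3, 6, 1, -5
d²: 1, 1, 9, 9, 36, 1, 25; Σd² = 82
ρ = 1 − 6·82/(7·48) = 1 − 492/336 = -0.464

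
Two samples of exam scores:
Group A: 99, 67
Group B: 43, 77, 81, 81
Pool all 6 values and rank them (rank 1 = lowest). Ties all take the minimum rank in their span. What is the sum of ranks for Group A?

8

Sorted (ascending): 43, 67, 77, 81, 81, 99
The 2 values of 81 occupy positions 4–5 → each gets rank 4.
Group A values → pooled ranks: 99→6, 67→2
Rank sum = 6 + 2 = 8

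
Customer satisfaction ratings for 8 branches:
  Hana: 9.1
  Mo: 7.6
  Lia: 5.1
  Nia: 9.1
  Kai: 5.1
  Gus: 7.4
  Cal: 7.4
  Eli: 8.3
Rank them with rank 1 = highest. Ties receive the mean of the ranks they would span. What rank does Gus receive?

5.5

Sorted (descending): 9.1, 9.1, 8.3, 7.6, 7.4, 7.4, 5.1, 5.1
The 2 values of 9.1 occupy positions 1–2 → average rank (1+2)/2 = 1.5.
The 2 values of 7.4 occupy positions 5–6 → average rank (5+6)/2 = 5.5.
The 2 values of 5.1 occupy positions 7–8 → average rank (7+8)/2 = 7.5.
Gus has value 7.4 → rank 5.5.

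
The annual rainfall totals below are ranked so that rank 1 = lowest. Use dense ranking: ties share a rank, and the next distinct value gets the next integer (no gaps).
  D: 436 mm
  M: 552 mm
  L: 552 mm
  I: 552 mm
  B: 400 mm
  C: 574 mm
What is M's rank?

3

Sorted (ascending): 400, 436, 552, 552, 552, 574
The 3 values of 552 share dense rank 3.
Remaining distinct values take the next consecutive integers.
M has value 552 mm → rank 3.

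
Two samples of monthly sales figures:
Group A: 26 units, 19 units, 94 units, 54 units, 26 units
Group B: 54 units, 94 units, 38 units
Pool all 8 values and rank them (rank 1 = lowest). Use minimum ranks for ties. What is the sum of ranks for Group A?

Sorted (ascending): 19, 26, 26, 38, 54, 54, 94, 94
The 2 values of 26 occupy positions 2–3 → each gets rank 2.
The 2 values of 54 occupy positions 5–6 → each gets rank 5.
The 2 values of 94 occupy positions 7–8 → each gets rank 7.
Group A values → pooled ranks: 26→2, 19→1, 94→7, 54→5, 26→2
Rank sum = 2 + 1 + 7 + 5 + 2 = 17

17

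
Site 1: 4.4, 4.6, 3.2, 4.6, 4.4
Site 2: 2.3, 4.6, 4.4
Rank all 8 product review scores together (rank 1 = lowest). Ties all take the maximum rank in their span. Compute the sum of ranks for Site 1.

Sorted (ascending): 2.3, 3.2, 4.4, 4.4, 4.4, 4.6, 4.6, 4.6
The 3 values of 4.4 occupy positions 3–5 → each gets rank 5.
The 3 values of 4.6 occupy positions 6–8 → each gets rank 8.
Site 1 values → pooled ranks: 4.4→5, 4.6→8, 3.2→2, 4.6→8, 4.4→5
Rank sum = 5 + 8 + 2 + 8 + 5 = 28

28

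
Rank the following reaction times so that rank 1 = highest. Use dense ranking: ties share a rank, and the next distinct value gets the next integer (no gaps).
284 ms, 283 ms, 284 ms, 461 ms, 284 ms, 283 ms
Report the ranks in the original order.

2, 3, 2, 1, 2, 3

Sorted (descending): 461, 284, 284, 284, 283, 283
The 3 values of 284 share dense rank 2.
The 2 values of 283 share dense rank 3.
Remaining distinct values take the next consecutive integers.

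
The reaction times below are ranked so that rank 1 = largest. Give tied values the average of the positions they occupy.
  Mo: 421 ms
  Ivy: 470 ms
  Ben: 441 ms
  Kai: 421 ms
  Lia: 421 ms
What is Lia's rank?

Sorted (descending): 470, 441, 421, 421, 421
The 3 values of 421 occupy positions 3–5 → average rank 4.
Lia has value 421 ms → rank 4.

4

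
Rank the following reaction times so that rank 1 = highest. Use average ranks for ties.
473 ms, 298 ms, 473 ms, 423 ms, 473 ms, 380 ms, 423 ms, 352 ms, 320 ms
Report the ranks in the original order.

2, 9, 2, 4.5, 2, 6, 4.5, 7, 8

Sorted (descending): 473, 473, 473, 423, 423, 380, 352, 320, 298
The 3 values of 473 occupy positions 1–3 → average rank 2.
The 2 values of 423 occupy positions 4–5 → average rank (4+5)/2 = 4.5.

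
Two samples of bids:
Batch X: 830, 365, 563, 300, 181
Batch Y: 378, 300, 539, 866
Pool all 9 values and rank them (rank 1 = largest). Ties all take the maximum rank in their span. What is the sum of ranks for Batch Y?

18

Sorted (descending): 866, 830, 563, 539, 378, 365, 300, 300, 181
The 2 values of 300 occupy positions 7–8 → each gets rank 8.
Batch Y values → pooled ranks: 378→5, 300→8, 539→4, 866→1
Rank sum = 5 + 8 + 4 + 1 = 18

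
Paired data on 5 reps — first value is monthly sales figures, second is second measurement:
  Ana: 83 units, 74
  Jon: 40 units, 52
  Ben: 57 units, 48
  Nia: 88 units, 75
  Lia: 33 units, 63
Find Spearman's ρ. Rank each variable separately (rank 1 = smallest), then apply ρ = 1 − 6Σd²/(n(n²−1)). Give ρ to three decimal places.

0.600

Ranks of variable 1: 4, 2, 3, 5, 1
Ranks of variable 2: 4, 2, 1, 5, 3
d = r₁ − r₂: 0, 0, 2, 0, -2
d²: 0, 0, 4, 0, 4; Σd² = 8
ρ = 1 − 6·8/(5·24) = 1 − 48/120 = 0.600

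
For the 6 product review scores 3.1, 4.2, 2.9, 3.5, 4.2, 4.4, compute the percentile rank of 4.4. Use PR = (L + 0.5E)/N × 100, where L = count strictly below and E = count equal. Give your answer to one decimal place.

N = 6.
Strictly below 4.4: 5. Equal to 4.4: 1.
PR = (5 + 0.5·1)/6 × 100 = 91.7

91.7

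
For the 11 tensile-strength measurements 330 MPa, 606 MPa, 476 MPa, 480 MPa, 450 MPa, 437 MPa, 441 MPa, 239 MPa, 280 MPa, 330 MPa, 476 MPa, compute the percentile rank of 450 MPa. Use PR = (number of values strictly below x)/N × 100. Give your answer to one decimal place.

54.5

N = 11.
Strictly below 450: 6. Equal to 450: 1.
PR = 6/11 × 100 = 54.5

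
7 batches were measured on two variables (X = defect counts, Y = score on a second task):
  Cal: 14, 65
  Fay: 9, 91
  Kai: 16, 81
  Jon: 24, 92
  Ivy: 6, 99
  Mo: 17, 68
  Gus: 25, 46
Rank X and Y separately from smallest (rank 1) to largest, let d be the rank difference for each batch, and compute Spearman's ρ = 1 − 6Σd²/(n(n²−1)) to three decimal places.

-0.536

Ranks of variable 1: 3, 2, 4, 6, 1, 5, 7
Ranks of variable 2: 2, 5, 4, 6, 7, 3, 1
d = r₁ − r₂: 1, -3, 0, 0, -6, 2, 6
d²: 1, 9, 0, 0, 36, 4, 36; Σd² = 86
ρ = 1 − 6·86/(7·48) = 1 − 516/336 = -0.536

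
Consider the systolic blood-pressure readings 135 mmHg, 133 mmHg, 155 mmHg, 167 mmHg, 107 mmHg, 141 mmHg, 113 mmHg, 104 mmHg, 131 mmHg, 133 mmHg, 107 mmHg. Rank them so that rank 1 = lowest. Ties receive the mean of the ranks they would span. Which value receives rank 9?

Sorted (ascending): 104, 107, 107, 113, 131, 133, 133, 135, 141, 155, 167
The 2 values of 107 occupy positions 2–3 → average rank (2+3)/2 = 2.5.
The 2 values of 133 occupy positions 6–7 → average rank (6+7)/2 = 6.5.
Rank 9 → value 141.

141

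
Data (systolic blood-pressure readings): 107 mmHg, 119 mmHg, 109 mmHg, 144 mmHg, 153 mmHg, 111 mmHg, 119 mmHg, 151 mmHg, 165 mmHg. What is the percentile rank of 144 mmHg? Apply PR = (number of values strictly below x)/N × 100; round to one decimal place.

55.6

N = 9.
Strictly below 144: 5. Equal to 144: 1.
PR = 5/9 × 100 = 55.6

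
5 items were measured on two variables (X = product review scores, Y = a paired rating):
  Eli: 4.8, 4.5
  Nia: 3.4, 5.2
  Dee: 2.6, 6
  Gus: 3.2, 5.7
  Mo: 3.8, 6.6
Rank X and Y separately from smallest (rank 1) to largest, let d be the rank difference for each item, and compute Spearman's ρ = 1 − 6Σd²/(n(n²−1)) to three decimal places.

Ranks of variable 1: 5, 3, 1, 2, 4
Ranks of variable 2: 1, 2, 4, 3, 5
d = r₁ − r₂: 4, 1, -3, -1, -1
d²: 16, 1, 9, 1, 1; Σd² = 28
ρ = 1 − 6·28/(5·24) = 1 − 168/120 = -0.400

-0.400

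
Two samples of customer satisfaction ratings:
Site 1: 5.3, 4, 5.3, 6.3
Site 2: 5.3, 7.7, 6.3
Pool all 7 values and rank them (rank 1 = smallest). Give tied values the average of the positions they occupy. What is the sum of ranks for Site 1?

Sorted (ascending): 4, 5.3, 5.3, 5.3, 6.3, 6.3, 7.7
The 3 values of 5.3 occupy positions 2–4 → average rank 3.
The 2 values of 6.3 occupy positions 5–6 → average rank (5+6)/2 = 5.5.
Site 1 values → pooled ranks: 5.3→3, 4→1, 5.3→3, 6.3→5.5
Rank sum = 3 + 1 + 3 + 5.5 = 12.5

12.5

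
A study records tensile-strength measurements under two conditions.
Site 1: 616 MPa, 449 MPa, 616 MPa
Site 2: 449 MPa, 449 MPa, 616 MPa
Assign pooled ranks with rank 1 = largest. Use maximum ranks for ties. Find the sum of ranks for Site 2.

Sorted (descending): 616, 616, 616, 449, 449, 449
The 3 values of 616 occupy positions 1–3 → each gets rank 3.
The 3 values of 449 occupy positions 4–6 → each gets rank 6.
Site 2 values → pooled ranks: 449→6, 449→6, 616→3
Rank sum = 6 + 6 + 3 = 15

15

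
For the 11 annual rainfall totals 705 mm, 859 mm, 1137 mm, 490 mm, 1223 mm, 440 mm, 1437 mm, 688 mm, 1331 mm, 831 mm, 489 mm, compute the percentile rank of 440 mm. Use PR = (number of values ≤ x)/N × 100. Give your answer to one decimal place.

9.1

N = 11.
Strictly below 440: 0. Equal to 440: 1.
PR = 1/11 × 100 = 9.1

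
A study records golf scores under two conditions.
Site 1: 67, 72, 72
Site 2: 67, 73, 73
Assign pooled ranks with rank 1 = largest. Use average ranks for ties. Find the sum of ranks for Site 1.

Sorted (descending): 73, 73, 72, 72, 67, 67
The 2 values of 73 occupy positions 1–2 → average rank (1+2)/2 = 1.5.
The 2 values of 72 occupy positions 3–4 → average rank (3+4)/2 = 3.5.
The 2 values of 67 occupy positions 5–6 → average rank (5+6)/2 = 5.5.
Site 1 values → pooled ranks: 67→5.5, 72→3.5, 72→3.5
Rank sum = 5.5 + 3.5 + 3.5 = 12.5

12.5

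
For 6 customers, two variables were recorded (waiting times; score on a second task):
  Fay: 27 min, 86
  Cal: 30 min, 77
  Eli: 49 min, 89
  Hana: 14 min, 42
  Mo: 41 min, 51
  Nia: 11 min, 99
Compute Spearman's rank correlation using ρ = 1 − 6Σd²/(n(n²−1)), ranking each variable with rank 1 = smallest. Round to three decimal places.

Ranks of variable 1: 3, 4, 6, 2, 5, 1
Ranks of variable 2: 4, 3, 5, 1, 2, 6
d = r₁ − r₂: -1, 1, 1, 1, 3, -5
d²: 1, 1, 1, 1, 9, 25; Σd² = 38
ρ = 1 − 6·38/(6·35) = 1 − 228/210 = -0.086

-0.086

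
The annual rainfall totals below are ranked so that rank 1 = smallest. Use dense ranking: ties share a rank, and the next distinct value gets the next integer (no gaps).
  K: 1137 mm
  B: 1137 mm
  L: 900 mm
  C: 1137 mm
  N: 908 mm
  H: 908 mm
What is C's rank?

3

Sorted (ascending): 900, 908, 908, 1137, 1137, 1137
The 2 values of 908 share dense rank 2.
The 3 values of 1137 share dense rank 3.
Remaining distinct values take the next consecutive integers.
C has value 1137 mm → rank 3.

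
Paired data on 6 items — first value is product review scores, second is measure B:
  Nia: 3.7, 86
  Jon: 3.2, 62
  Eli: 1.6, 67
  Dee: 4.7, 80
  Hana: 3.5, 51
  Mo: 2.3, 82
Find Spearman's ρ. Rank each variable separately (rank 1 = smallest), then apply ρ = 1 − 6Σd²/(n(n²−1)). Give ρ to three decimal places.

Ranks of variable 1: 5, 3, 1, 6, 4, 2
Ranks of variable 2: 6, 2, 3, 4, 1, 5
d = r₁ − r₂: -1, 1, -2, 2, 3, -3
d²: 1, 1, 4, 4, 9, 9; Σd² = 28
ρ = 1 − 6·28/(6·35) = 1 − 168/210 = 0.200

0.200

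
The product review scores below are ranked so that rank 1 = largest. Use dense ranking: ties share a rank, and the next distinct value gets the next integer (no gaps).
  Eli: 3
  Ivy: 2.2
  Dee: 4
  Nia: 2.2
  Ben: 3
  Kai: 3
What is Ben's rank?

2

Sorted (descending): 4, 3, 3, 3, 2.2, 2.2
The 3 values of 3 share dense rank 2.
The 2 values of 2.2 share dense rank 3.
Remaining distinct values take the next consecutive integers.
Ben has value 3 → rank 2.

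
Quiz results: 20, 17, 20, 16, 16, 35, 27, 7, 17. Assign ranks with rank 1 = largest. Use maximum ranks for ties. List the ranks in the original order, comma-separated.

4, 6, 4, 8, 8, 1, 2, 9, 6

Sorted (descending): 35, 27, 20, 20, 17, 17, 16, 16, 7
The 2 values of 20 occupy positions 3–4 → each gets rank 4.
The 2 values of 17 occupy positions 5–6 → each gets rank 6.
The 2 values of 16 occupy positions 7–8 → each gets rank 8.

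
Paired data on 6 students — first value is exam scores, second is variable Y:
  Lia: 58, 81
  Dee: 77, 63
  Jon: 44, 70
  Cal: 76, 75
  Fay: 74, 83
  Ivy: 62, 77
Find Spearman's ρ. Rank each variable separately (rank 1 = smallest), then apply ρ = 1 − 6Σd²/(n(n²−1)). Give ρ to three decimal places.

Ranks of variable 1: 2, 6, 1, 5, 4, 3
Ranks of variable 2: 5, 1, 2, 3, 6, 4
d = r₁ − r₂: -3, 5, -1, 2, -2, -1
d²: 9, 25, 1, 4, 4, 1; Σd² = 44
ρ = 1 − 6·44/(6·35) = 1 − 264/210 = -0.257

-0.257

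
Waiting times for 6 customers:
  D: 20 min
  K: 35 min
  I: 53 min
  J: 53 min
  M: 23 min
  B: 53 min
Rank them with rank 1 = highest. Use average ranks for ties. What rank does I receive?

Sorted (descending): 53, 53, 53, 35, 23, 20
The 3 values of 53 occupy positions 1–3 → average rank 2.
I has value 53 min → rank 2.

2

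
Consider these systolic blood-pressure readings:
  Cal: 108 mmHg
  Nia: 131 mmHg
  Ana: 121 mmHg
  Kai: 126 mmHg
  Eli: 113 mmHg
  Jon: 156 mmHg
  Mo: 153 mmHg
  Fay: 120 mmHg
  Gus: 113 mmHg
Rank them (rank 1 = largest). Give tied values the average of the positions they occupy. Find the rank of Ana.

Sorted (descending): 156, 153, 131, 126, 121, 120, 113, 113, 108
The 2 values of 113 occupy positions 7–8 → average rank (7+8)/2 = 7.5.
Ana has value 121 mmHg → rank 5.

5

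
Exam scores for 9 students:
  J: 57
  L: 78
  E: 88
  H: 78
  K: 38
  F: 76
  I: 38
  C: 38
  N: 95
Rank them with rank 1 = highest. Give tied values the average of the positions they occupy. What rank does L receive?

Sorted (descending): 95, 88, 78, 78, 76, 57, 38, 38, 38
The 2 values of 78 occupy positions 3–4 → average rank (3+4)/2 = 3.5.
The 3 values of 38 occupy positions 7–9 → average rank 8.
L has value 78 → rank 3.5.

3.5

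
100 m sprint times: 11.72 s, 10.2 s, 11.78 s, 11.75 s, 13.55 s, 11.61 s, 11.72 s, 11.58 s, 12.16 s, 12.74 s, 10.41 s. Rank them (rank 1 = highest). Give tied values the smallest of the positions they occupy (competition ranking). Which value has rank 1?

13.55

Sorted (descending): 13.55, 12.74, 12.16, 11.78, 11.75, 11.72, 11.72, 11.61, 11.58, 10.41, 10.2
The 2 values of 11.72 occupy positions 6–7 → each gets rank 6.
Rank 1 → value 13.55.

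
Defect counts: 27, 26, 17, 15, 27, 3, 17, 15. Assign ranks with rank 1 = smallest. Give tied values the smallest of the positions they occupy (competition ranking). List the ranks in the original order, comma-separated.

7, 6, 4, 2, 7, 1, 4, 2

Sorted (ascending): 3, 15, 15, 17, 17, 26, 27, 27
The 2 values of 15 occupy positions 2–3 → each gets rank 2.
The 2 values of 17 occupy positions 4–5 → each gets rank 4.
The 2 values of 27 occupy positions 7–8 → each gets rank 7.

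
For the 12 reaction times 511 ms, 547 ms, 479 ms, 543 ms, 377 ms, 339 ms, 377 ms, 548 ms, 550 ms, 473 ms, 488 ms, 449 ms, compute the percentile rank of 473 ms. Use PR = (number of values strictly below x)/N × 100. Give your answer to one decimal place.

N = 12.
Strictly below 473: 4. Equal to 473: 1.
PR = 4/12 × 100 = 33.3

33.3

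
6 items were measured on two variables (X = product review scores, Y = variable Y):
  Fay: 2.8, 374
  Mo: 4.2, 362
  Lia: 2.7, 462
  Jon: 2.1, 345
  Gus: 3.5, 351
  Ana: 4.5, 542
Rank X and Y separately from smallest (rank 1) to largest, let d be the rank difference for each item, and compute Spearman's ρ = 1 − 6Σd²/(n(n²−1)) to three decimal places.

Ranks of variable 1: 3, 5, 2, 1, 4, 6
Ranks of variable 2: 4, 3, 5, 1, 2, 6
d = r₁ − r₂: -1, 2, -3, 0, 2, 0
d²: 1, 4, 9, 0, 4, 0; Σd² = 18
ρ = 1 − 6·18/(6·35) = 1 − 108/210 = 0.486

0.486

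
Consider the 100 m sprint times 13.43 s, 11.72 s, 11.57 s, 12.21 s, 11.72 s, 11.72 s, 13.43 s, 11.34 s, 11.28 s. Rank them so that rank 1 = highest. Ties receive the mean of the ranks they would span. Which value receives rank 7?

Sorted (descending): 13.43, 13.43, 12.21, 11.72, 11.72, 11.72, 11.57, 11.34, 11.28
The 2 values of 13.43 occupy positions 1–2 → average rank (1+2)/2 = 1.5.
The 3 values of 11.72 occupy positions 4–6 → average rank 5.
Rank 7 → value 11.57.

11.57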